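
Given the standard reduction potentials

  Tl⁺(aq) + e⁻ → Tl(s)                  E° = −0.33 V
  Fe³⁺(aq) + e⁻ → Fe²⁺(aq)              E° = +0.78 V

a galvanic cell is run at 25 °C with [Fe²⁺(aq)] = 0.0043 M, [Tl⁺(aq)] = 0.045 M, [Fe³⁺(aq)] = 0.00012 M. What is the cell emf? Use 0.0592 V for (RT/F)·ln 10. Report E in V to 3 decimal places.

+1.098 V

The Fe³⁺/Fe²⁺ couple has the more positive E°, so it is the cathode; Tl⁺/Tl is the anode.
E°cell = +0.78 − (−0.33) = +1.11 V, with n = 1 electron transferred.
Balancing gives Fe³⁺(aq) + Tl(s) → Fe²⁺(aq) + Tl⁺(aq); hence Q = ([Fe²⁺(aq)]·[Tl⁺(aq)]) / [Fe³⁺(aq)] = 1.61 (log Q = 0.207).
E = E° − (0.0592/n)·log Q = +1.11 − (0.0592/1)(0.207) = +1.098 V.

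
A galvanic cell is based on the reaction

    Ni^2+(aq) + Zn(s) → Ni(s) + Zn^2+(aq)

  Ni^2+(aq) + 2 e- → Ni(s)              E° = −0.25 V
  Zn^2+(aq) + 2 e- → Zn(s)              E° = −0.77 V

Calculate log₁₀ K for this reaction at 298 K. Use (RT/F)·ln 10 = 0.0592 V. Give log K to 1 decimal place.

log K = 17.6

The Ni²⁺/Ni couple is reduced (cathode); E°cell = −0.25 − (−0.77) = +0.52 V with n = 2.
At equilibrium E = 0, so log K = nE°cell / 0.0592 = (2)(+0.52) / 0.0592 = 17.6.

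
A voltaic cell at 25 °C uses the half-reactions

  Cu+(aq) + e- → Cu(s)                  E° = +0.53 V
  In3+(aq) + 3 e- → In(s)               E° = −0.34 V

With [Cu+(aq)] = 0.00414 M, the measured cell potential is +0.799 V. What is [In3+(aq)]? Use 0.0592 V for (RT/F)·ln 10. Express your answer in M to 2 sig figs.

0.00028 M

Cu⁺/Cu is the cathode (higher E°); E°cell = +0.53 − (−0.34) = +0.87 V with n = 3.
Since E = E° − (0.0592/n)·log Q, log Q = n(E° − E)/0.0592 = 3.598.
The balanced reaction is 3 Cu+(aq) + In(s) → 3 Cu(s) + In3+(aq), so Q = [In3+(aq)] / [Cu+(aq)]^3.
Isolating [In3+(aq)] in Q = 10^{3.598} yields log [In3+(aq)] = −3.551, i.e. 0.00028 M.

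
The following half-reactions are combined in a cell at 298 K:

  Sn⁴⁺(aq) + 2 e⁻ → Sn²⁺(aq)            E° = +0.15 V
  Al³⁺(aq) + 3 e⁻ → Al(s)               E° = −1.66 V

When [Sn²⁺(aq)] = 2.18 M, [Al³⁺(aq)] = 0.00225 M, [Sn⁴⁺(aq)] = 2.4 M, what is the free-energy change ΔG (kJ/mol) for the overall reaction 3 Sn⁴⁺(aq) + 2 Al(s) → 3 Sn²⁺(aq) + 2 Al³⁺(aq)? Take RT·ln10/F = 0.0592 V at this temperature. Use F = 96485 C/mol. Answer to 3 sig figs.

−1080 kJ/mol

The standard cell potential is +0.15 − (−1.66) = +1.81 V, with n = 6 electrons in the balanced equation.
The reaction quotient is ([Sn²⁺(aq)]^3·[Al³⁺(aq)]^2) / [Sn⁴⁺(aq)]^3 = 3.79×10^−6; by Nernst, E = +1.81 − (0.0592/6)(−5.421) = +1.8635 V.
Then ΔG = −nFE = −6 × 96485 × +1.8635 J/mol = −1080 kJ/mol.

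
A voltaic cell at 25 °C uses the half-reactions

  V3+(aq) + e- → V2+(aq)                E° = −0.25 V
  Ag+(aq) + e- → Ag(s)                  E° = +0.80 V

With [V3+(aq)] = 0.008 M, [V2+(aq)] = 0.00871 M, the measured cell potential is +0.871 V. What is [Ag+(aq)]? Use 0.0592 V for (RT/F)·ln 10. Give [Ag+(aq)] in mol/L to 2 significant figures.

0.00087 M

Ag⁺/Ag is the cathode (higher E°); E°cell = +0.80 − (−0.25) = +1.05 V with n = 1.
Since E = E° − (0.0592/n)·log Q, log Q = n(E° − E)/0.0592 = 3.024.
Balancing electrons gives Ag+(aq) + V2+(aq) → Ag(s) + V3+(aq); thus Q = [V3+(aq)] / ([Ag+(aq)]·[V2+(aq)]).
Solving for the unknown gives log [Ag+(aq)] = −3.061, so [Ag+(aq)] ≈ 0.00087 M.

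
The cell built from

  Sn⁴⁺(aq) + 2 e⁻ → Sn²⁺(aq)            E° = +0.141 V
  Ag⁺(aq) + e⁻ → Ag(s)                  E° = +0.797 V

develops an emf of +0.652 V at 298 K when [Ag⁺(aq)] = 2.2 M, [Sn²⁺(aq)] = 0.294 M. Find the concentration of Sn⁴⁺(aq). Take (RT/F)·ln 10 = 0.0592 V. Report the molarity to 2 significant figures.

The Ag⁺/Ag couple has the larger reduction potential, so it is the cathode: E°cell = +0.797 − (+0.141) = +0.656 V and n = 2.
From the Nernst equation, log Q = n(E° − E)/0.0592 = 2·(+0.656 − (+0.652))/0.0592 = 0.135.
Balancing electrons gives 2 Ag⁺(aq) + Sn²⁺(aq) → 2 Ag(s) + Sn⁴⁺(aq); thus Q = [Sn⁴⁺(aq)] / ([Ag⁺(aq)]^2·[Sn²⁺(aq)]).
Solving for the unknown gives log [Sn⁴⁺(aq)] = 0.288, so [Sn⁴⁺(aq)] ≈ 1.9 M.

1.9 M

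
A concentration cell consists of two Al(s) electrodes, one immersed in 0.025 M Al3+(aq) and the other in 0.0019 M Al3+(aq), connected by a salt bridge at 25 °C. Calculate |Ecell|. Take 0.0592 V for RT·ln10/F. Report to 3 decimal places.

For a concentration cell E°cell = 0, since both electrodes use the same couple.
The compartment with the higher Al3+(aq) concentration (0.025 M) acts as the cathode; ions are reduced there and produced at the dilute (0.0019 M) anode.
With n = 3, Ecell = −(0.0592/3)·log([dilute]/[conc]) = −(0.0592/3)·log(0.0019/0.025) = +0.022 V.

0.022 V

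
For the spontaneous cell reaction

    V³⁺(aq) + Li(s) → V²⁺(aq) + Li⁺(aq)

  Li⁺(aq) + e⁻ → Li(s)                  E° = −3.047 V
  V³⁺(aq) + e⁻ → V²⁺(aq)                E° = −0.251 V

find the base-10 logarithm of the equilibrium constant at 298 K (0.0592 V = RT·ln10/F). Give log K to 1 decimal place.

The V³⁺/V²⁺ couple is reduced (cathode); E°cell = −0.251 − (−3.047) = +2.796 V with n = 1.
At equilibrium E = 0, so log K = nE°cell / 0.0592 = (1)(+2.796) / 0.0592 = 47.2.

log K = 47.2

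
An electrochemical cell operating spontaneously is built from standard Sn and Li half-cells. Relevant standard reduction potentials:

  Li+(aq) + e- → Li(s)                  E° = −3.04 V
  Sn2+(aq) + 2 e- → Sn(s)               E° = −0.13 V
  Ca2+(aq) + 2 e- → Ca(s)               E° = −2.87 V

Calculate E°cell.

+2.91 V

Of the two couples in this cell, the one with the more positive reduction potential is reduced at the cathode: here that is Sn²⁺/Sn (−0.13 V); Li⁺/Li (−3.04 V) is the anode.
E°cell = E°(cathode) − E°(anode) = −0.13 − (−3.04) = +2.91 V.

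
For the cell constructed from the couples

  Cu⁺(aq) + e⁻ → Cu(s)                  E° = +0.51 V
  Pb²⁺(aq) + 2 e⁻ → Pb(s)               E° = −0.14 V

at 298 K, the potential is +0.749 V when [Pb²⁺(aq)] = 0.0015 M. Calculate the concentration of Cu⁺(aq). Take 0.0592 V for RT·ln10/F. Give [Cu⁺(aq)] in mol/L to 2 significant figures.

With Cu⁺/Cu at the cathode and Pb²⁺/Pb at the anode, E°cell = +0.51 − (−0.14) = +0.65 V (n = 2).
Since E = E° − (0.0592/n)·log Q, log Q = n(E° − E)/0.0592 = −3.345.
Balancing electrons gives 2 Cu⁺(aq) + Pb(s) → 2 Cu(s) + Pb²⁺(aq); thus Q = [Pb²⁺(aq)] / [Cu⁺(aq)]^2.
Solving for the unknown gives log [Cu⁺(aq)] = 0.261, so [Cu⁺(aq)] ≈ 1.8 M.

1.8 M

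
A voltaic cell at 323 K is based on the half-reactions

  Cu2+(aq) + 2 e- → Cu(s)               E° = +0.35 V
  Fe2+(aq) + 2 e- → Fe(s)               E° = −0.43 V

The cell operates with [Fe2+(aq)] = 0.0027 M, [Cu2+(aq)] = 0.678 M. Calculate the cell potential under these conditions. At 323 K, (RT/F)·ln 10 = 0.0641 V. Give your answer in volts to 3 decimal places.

+0.857 V

The Cu²⁺/Cu couple has the more positive E°, so it is the cathode; Fe²⁺/Fe is the anode.
The standard potential is +0.35 − (−0.43) = +0.78 V and the balanced reaction transfers n = 2 electrons.
Balancing gives Cu2+(aq) + Fe(s) → Cu(s) + Fe2+(aq); hence Q = [Fe2+(aq)] / [Cu2+(aq)] = 0.00398 (log Q = −2.400).
E = E° − (0.0641/n)·log Q = +0.78 − (0.0641/2)(−2.400) = +0.857 V.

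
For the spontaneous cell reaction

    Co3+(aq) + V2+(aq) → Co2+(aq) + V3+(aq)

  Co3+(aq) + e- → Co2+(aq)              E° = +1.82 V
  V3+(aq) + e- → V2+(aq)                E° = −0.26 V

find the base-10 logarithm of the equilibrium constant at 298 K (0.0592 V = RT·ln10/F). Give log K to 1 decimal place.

The Co³⁺/Co²⁺ couple is reduced (cathode); E°cell = +1.82 − (−0.26) = +2.08 V with n = 1.
At equilibrium E = 0, so log K = nE°cell / 0.0592 = (1)(+2.08) / 0.0592 = 35.1.

log K = 35.1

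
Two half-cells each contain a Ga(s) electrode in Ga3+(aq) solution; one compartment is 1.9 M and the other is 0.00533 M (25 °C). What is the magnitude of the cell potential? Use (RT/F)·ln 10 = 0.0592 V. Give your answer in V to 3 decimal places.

0.050 V

For a concentration cell E°cell = 0, since both electrodes use the same couple.
The compartment with the higher Ga3+(aq) concentration (1.9 M) acts as the cathode; ions are reduced there and produced at the dilute (0.00533 M) anode.
With n = 3, Ecell = −(0.0592/3)·log([dilute]/[conc]) = −(0.0592/3)·log(0.00533/1.9) = +0.050 V.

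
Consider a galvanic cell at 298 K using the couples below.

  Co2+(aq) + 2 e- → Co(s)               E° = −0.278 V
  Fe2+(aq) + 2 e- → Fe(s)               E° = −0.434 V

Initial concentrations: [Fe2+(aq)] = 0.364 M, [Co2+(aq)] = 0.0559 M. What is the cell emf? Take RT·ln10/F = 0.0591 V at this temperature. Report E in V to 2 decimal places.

+0.13 V

The Co²⁺/Co couple has the more positive E°, so it is the cathode; Fe²⁺/Fe is the anode.
E°cell = −0.278 − (−0.434) = +0.156 V, with n = 2 electrons transferred.
The balanced reaction is Co2+(aq) + Fe(s) → Co(s) + Fe2+(aq), so Q = [Fe2+(aq)] / [Co2+(aq)] = 6.51 and log Q = 0.814.
Applying E = E° − (RT ln10/nF)·log Q gives +0.156 − (0.0591/2)(0.814) = +0.13 V.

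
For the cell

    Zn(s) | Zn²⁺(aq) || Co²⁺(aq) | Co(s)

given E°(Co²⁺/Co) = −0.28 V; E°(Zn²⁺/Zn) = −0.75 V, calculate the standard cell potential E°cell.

By convention the left-hand electrode in cell notation is the anode (oxidation) and the right-hand electrode is the cathode (reduction).
E°cell = E°(right) − E°(left) = −0.28 − (−0.75) = +0.47 V.

+0.47 V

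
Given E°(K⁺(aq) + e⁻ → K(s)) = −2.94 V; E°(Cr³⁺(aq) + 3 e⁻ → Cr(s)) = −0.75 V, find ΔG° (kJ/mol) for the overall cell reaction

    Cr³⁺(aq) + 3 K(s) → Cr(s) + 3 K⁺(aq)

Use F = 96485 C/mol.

−634 kJ/mol

In the reaction as written Cr³⁺(aq) is reduced, so the Cr³⁺/Cr couple is the cathode and K⁺/K is the anode.
E°cell = −0.75 − (−2.94) = +2.19 V; balancing electrons gives n = 3.
ΔG° = −nFE°cell = −(3)(96485)(+2.19) J/mol = −634 kJ/mol.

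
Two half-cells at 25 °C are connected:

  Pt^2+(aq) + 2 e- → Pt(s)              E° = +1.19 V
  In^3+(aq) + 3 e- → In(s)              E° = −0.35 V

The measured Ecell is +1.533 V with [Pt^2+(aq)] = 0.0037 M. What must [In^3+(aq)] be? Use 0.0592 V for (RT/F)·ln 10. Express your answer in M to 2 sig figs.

0.00051 M

With Pt²⁺/Pt at the cathode and In³⁺/In at the anode, E°cell = +1.19 − (−0.35) = +1.54 V (n = 6).
Rearranging E = E° − (0.0592/n)·log Q gives log Q = 6(+1.54 − (+1.533))/0.0592 = 0.709.
For 3 Pt^2+(aq) + 2 In(s) → 3 Pt(s) + 2 In^3+(aq), the reaction quotient is Q = [In^3+(aq)]^2 / [Pt^2+(aq)]^3.
Solving for the unknown gives log [In^3+(aq)] = −3.293, so [In^3+(aq)] ≈ 0.00051 M.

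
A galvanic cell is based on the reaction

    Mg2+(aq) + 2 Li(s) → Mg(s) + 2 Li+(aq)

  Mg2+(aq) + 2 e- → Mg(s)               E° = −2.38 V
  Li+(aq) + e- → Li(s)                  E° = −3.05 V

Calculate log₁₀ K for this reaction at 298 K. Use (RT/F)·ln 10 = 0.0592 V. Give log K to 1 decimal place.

The Mg²⁺/Mg couple is reduced (cathode); E°cell = −2.38 − (−3.05) = +0.67 V with n = 2.
At equilibrium E = 0, so log K = nE°cell / 0.0592 = (2)(+0.67) / 0.0592 = 22.6.

log K = 22.6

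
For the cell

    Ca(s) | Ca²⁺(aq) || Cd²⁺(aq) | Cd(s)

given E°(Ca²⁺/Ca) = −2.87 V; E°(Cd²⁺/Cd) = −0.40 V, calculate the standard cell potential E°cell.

+2.47 V

By convention the left-hand electrode in cell notation is the anode (oxidation) and the right-hand electrode is the cathode (reduction).
E°cell = E°(right) − E°(left) = −0.40 − (−2.87) = +2.47 V.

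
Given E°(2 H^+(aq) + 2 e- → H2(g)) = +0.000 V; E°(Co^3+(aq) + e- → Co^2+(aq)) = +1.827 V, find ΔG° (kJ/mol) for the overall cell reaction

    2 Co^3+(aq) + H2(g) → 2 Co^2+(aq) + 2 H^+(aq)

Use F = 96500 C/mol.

In the reaction as written Co^3+(aq) is reduced, so the Co³⁺/Co²⁺ couple is the cathode and 2H⁺/H₂ is the anode.
E°cell = +1.827 − (+0.000) = +1.827 V; balancing electrons gives n = 2.
ΔG° = −nFE°cell = −(2)(96500)(+1.827) J/mol = −353 kJ/mol.

−353 kJ/mol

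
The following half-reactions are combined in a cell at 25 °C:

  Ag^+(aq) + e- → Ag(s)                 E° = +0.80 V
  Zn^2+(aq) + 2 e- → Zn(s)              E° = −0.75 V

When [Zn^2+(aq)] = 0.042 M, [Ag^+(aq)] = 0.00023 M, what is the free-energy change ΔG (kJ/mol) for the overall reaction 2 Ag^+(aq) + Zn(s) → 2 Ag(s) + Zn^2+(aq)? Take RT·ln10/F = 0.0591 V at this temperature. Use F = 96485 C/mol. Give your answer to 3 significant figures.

E°cell = +0.80 − (−0.75) = +1.55 V; the balanced reaction transfers n = 2 electrons.
Here Q = [Zn^2+(aq)] / [Ag^+(aq)]^2 = 7.94×10^5 (log Q = 5.900), giving E = +1.55 − (0.0591/2)·(5.900) = +1.3757 V.
ΔG = −nFE = −(2)(96485)(+1.3757) J/mol = −265 kJ/mol.

−265 kJ/mol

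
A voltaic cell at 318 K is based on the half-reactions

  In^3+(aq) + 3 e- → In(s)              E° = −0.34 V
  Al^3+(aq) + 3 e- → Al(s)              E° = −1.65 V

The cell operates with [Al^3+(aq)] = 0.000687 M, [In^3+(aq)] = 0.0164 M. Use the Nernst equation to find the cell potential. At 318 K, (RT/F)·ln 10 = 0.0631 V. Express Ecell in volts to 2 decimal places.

The In³⁺/In couple has the more positive E°, so it is the cathode; Al³⁺/Al is the anode.
E°cell = −0.34 − (−1.65) = +1.31 V, with n = 3 electrons transferred.
For the overall reaction In^3+(aq) + Al(s) → In(s) + Al^3+(aq), Q = [Al^3+(aq)] / [In^3+(aq)] = 0.0419, giving log Q = −1.378.
By the Nernst equation, E = +1.31 − (0.0631/3)·(−1.378) = +1.34 V.

+1.34 V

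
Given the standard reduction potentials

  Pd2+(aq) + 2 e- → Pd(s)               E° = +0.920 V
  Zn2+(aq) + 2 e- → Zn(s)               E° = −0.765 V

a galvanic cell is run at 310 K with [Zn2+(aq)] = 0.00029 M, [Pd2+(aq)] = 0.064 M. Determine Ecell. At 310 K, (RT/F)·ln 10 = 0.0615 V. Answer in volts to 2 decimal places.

+1.76 V

Pd²⁺/Pd is reduced (cathode, E° = +0.920 V) and Zn²⁺/Zn is oxidized (anode).
E°cell = +0.920 − (−0.765) = +1.685 V, with n = 2 electrons transferred.
The balanced reaction is Pd2+(aq) + Zn(s) → Pd(s) + Zn2+(aq), so Q = [Zn2+(aq)] / [Pd2+(aq)] = 0.00453 and log Q = −2.344.
Applying E = E° − (RT ln10/nF)·log Q gives +1.685 − (0.0615/2)(−2.344) = +1.76 V.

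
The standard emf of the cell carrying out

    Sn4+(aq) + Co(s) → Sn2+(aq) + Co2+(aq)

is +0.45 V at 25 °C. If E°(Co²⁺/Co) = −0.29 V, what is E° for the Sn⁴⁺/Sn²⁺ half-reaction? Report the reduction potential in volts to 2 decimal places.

+0.16 V

In the reaction as written the Sn⁴⁺/Sn²⁺ couple is reduced (cathode) and Co²⁺/Co is oxidized (anode), so E°cell = E°(Sn⁴⁺/Sn²⁺) − E°(Co²⁺/Co).
E°(Sn⁴⁺/Sn²⁺) = E°cell + E°(anode) = +0.45 + (−0.29) = +0.16 V.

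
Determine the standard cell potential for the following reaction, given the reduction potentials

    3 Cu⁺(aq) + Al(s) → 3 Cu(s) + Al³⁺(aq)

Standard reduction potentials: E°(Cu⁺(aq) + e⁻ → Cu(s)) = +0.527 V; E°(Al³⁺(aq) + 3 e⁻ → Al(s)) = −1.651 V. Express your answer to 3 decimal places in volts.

Cu⁺(aq) gains electrons, so the Cu⁺/Cu couple is the cathode; the Al³⁺/Al couple is the anode.
E°cell = E°(cathode) − E°(anode) = +0.527 − (−1.651) = +2.178 V.
The positive value indicates the reaction is spontaneous as written.

+2.178 V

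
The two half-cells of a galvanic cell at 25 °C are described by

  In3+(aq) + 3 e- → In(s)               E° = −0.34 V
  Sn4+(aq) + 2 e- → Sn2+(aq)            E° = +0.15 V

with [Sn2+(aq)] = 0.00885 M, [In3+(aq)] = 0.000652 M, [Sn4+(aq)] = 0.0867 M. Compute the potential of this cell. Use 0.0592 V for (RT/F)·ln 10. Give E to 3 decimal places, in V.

+0.582 V

Sn⁴⁺/Sn²⁺ is reduced (cathode, E° = +0.15 V) and In³⁺/In is oxidized (anode).
E°cell = +0.15 − (−0.34) = +0.49 V, with n = 6 electrons transferred.
Balancing gives 3 Sn4+(aq) + 2 In(s) → 3 Sn2+(aq) + 2 In3+(aq); hence Q = ([Sn2+(aq)]^3·[In3+(aq)]^2) / [Sn4+(aq)]^3 = 4.52×10^−10 (log Q = −9.345).
E = E° − (0.0592/n)·log Q = +0.49 − (0.0592/6)(−9.345) = +0.582 V.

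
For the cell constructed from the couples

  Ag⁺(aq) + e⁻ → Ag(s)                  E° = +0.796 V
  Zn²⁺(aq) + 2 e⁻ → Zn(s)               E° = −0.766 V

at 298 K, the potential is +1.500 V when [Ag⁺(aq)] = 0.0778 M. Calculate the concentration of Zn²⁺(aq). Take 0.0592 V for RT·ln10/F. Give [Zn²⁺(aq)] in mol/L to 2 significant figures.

0.75 M

The Ag⁺/Ag couple has the larger reduction potential, so it is the cathode: E°cell = +0.796 − (−0.766) = +1.562 V and n = 2.
Rearranging E = E° − (0.0592/n)·log Q gives log Q = 2(+1.562 − (+1.500))/0.0592 = 2.095.
Balancing electrons gives 2 Ag⁺(aq) + Zn(s) → 2 Ag(s) + Zn²⁺(aq); thus Q = [Zn²⁺(aq)] / [Ag⁺(aq)]^2.
Solving for the unknown gives log [Zn²⁺(aq)] = −0.123, so [Zn²⁺(aq)] ≈ 0.75 M.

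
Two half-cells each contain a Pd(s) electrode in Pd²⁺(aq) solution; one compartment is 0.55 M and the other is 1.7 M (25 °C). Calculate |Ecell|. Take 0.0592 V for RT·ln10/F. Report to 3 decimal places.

For a concentration cell E°cell = 0, since both electrodes use the same couple.
The compartment with the higher Pd²⁺(aq) concentration (1.7 M) acts as the cathode; ions are reduced there and produced at the dilute (0.55 M) anode.
With n = 2, Ecell = −(0.0592/2)·log([dilute]/[conc]) = −(0.0592/2)·log(0.55/1.7) = +0.015 V.

0.015 V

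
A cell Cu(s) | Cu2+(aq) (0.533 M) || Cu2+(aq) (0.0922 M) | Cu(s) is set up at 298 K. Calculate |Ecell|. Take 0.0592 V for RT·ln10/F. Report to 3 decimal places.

0.023 V

For a concentration cell E°cell = 0, since both electrodes use the same couple.
The compartment with the higher Cu2+(aq) concentration (0.533 M) acts as the cathode; ions are reduced there and produced at the dilute (0.0922 M) anode.
With n = 2, Ecell = −(0.0592/2)·log([dilute]/[conc]) = −(0.0592/2)·log(0.0922/0.533) = +0.023 V.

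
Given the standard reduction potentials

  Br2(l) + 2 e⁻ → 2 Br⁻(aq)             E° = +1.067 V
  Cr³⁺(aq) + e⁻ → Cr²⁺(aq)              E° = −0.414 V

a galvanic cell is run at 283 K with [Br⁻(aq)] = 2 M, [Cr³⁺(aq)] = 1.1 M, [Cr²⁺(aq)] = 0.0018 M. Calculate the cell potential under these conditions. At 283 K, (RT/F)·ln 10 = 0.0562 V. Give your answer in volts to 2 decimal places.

Br₂/Br⁻ is reduced (cathode, E° = +1.067 V) and Cr³⁺/Cr²⁺ is oxidized (anode).
The standard potential is +1.067 − (−0.414) = +1.481 V and the balanced reaction transfers n = 2 electrons.
Balancing gives Br2(l) + 2 Cr²⁺(aq) → 2 Br⁻(aq) + 2 Cr³⁺(aq); hence Q = ([Br⁻(aq)]^2·[Cr³⁺(aq)]^2) / [Cr²⁺(aq)]^2 = 1.49×10^6 (log Q = 6.174).
Applying E = E° − (RT ln10/nF)·log Q gives +1.481 − (0.0562/2)(6.174) = +1.31 V.

+1.31 V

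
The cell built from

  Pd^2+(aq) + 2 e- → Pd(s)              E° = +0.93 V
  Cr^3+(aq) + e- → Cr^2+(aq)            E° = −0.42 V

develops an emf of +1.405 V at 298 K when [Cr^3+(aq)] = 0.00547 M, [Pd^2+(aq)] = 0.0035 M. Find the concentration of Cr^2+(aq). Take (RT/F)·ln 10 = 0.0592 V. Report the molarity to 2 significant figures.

With Pd²⁺/Pd at the cathode and Cr³⁺/Cr²⁺ at the anode, E°cell = +0.93 − (−0.42) = +1.35 V (n = 2).
From the Nernst equation, log Q = n(E° − E)/0.0592 = 2·(+1.35 − (+1.405))/0.0592 = −1.858.
For Pd^2+(aq) + 2 Cr^2+(aq) → Pd(s) + 2 Cr^3+(aq), the reaction quotient is Q = [Cr^3+(aq)]^2 / ([Pd^2+(aq)]·[Cr^2+(aq)]^2).
Isolating [Cr^2+(aq)] in Q = 10^{−1.858} yields log [Cr^2+(aq)] = −0.105, i.e. 0.79 M.

0.79 M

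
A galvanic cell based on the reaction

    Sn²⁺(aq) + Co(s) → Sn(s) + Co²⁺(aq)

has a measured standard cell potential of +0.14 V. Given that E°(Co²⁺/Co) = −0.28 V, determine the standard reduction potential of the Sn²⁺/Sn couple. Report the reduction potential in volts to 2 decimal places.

In the reaction as written the Sn²⁺/Sn couple is reduced (cathode) and Co²⁺/Co is oxidized (anode), so E°cell = E°(Sn²⁺/Sn) − E°(Co²⁺/Co).
E°(Sn²⁺/Sn) = E°cell + E°(anode) = +0.14 + (−0.28) = −0.14 V.

−0.14 V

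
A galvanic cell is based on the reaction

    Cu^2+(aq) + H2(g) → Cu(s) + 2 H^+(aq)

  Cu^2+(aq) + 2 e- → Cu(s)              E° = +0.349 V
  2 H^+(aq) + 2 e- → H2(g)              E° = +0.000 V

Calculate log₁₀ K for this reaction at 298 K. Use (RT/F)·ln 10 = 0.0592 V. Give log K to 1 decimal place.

The Cu²⁺/Cu couple is reduced (cathode); E°cell = +0.349 − (+0.000) = +0.349 V with n = 2.
At equilibrium E = 0, so log K = nE°cell / 0.0592 = (2)(+0.349) / 0.0592 = 11.8.

log K = 11.8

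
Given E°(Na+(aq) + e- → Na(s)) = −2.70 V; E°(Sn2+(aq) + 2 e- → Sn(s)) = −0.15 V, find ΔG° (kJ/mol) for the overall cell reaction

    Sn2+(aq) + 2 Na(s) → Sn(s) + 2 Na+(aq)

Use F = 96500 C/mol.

−492 kJ/mol

In the reaction as written Sn2+(aq) is reduced, so the Sn²⁺/Sn couple is the cathode and Na⁺/Na is the anode.
E°cell = −0.15 − (−2.70) = +2.55 V; balancing electrons gives n = 2.
ΔG° = −nFE°cell = −(2)(96500)(+2.55) J/mol = −492 kJ/mol.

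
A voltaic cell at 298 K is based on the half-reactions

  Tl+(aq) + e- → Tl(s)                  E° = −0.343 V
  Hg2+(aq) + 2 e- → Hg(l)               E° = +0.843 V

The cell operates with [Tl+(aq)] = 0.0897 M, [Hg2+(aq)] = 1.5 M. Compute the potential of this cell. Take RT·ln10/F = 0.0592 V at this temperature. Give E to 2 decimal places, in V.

Since E°(Hg²⁺/Hg) > E°(Tl⁺/Tl), Hg²⁺/Hg serves as the cathode.
The standard potential is +0.843 − (−0.343) = +1.186 V and the balanced reaction transfers n = 2 electrons.
For the overall reaction Hg2+(aq) + 2 Tl(s) → Hg(l) + 2 Tl+(aq), Q = [Tl+(aq)]^2 / [Hg2+(aq)] = 0.00536, giving log Q = −2.271.
E = E° − (0.0592/n)·log Q = +1.186 − (0.0592/2)(−2.271) = +1.25 V.

+1.25 V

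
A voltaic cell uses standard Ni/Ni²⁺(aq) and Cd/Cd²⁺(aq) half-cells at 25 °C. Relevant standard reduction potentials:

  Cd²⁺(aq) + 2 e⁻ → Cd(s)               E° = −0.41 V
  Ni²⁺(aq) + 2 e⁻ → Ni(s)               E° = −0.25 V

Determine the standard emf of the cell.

The Ni²⁺/Ni couple has the higher E°, so Ni ion is reduced (cathode) and Cd is oxidized (anode).
E°cell = E°(cathode) − E°(anode) = −0.25 − (−0.41) = +0.16 V.

+0.16 V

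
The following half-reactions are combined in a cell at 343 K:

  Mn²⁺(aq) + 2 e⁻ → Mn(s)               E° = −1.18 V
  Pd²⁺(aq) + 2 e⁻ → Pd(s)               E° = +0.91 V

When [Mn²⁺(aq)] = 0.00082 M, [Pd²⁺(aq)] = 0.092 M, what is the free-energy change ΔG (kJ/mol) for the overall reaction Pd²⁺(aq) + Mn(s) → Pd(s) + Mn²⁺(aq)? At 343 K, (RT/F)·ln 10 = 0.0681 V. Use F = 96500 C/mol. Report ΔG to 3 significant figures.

E°cell = +0.91 − (−1.18) = +2.09 V; the balanced reaction transfers n = 2 electrons.
Here Q = [Mn²⁺(aq)] / [Pd²⁺(aq)] = 0.00891 (log Q = −2.050), giving E = +2.09 − (0.0681/2)·(−2.050) = +2.1598 V.
Then ΔG = −nFE = −2 × 96500 × +2.1598 J/mol = −417 kJ/mol.

−417 kJ/mol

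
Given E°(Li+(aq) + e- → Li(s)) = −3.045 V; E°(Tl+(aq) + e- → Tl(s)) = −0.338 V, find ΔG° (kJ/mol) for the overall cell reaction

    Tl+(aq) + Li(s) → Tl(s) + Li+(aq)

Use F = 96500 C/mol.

−261 kJ/mol

In the reaction as written Tl+(aq) is reduced, so the Tl⁺/Tl couple is the cathode and Li⁺/Li is the anode.
E°cell = −0.338 − (−3.045) = +2.707 V; balancing electrons gives n = 1.
ΔG° = −nFE°cell = −(1)(96500)(+2.707) J/mol = −261 kJ/mol.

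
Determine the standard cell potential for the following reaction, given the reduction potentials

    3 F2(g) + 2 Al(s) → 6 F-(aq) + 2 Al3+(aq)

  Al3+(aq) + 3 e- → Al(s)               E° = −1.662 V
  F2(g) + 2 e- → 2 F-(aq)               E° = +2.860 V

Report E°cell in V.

In the reaction as written, F2(g) is reduced (cathode) and Al3+(aq) is produced by oxidation at the anode.
E°cell = E°(cathode) − E°(anode) = +2.860 − (−1.662) = +4.522 V.
The positive value indicates the reaction is spontaneous as written.

+4.522 V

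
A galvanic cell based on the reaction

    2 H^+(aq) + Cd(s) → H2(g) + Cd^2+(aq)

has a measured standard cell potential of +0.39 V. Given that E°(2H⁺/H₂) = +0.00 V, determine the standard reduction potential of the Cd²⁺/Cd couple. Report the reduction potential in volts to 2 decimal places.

In the reaction as written the 2H⁺/H₂ couple is reduced (cathode) and Cd²⁺/Cd is oxidized (anode), so E°cell = E°(2H⁺/H₂) − E°(Cd²⁺/Cd).
E°(Cd²⁺/Cd) = E°(cathode) − E°cell = +0.00 − (+0.39) = −0.39 V.

−0.39 V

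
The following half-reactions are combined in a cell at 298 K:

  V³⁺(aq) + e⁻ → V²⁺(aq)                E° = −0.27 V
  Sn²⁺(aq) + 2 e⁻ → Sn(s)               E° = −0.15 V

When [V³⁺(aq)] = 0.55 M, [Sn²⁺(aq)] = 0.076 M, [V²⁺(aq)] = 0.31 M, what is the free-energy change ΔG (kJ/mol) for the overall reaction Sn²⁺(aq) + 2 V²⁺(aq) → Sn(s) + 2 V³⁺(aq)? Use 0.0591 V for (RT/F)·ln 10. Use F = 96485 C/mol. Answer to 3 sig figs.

The standard cell potential is −0.15 − (−0.27) = +0.12 V, with n = 2 electrons in the balanced equation.
Q = [V³⁺(aq)]^2 / ([Sn²⁺(aq)]·[V²⁺(aq)]^2) = 41.4, so log Q = 1.617 and E = +0.12 − (0.0591/2)(1.617) = +0.0722 V.
Finally ΔG = −nFE = −(2)(96485 C/mol)(+0.0722 V) = −13.9 kJ/mol.

−13.9 kJ/mol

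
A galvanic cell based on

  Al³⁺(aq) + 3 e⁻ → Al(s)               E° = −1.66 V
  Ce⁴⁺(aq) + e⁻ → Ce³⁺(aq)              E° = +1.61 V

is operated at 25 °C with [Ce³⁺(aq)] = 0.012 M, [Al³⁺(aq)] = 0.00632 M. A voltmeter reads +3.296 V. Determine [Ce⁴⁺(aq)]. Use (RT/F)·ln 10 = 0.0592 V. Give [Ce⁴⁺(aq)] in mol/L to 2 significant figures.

The Ce⁴⁺/Ce³⁺ couple has the larger reduction potential, so it is the cathode: E°cell = +1.61 − (−1.66) = +3.27 V and n = 3.
From the Nernst equation, log Q = n(E° − E)/0.0592 = 3·(+3.27 − (+3.296))/0.0592 = −1.318.
For 3 Ce⁴⁺(aq) + Al(s) → 3 Ce³⁺(aq) + Al³⁺(aq), the reaction quotient is Q = ([Ce³⁺(aq)]^3·[Al³⁺(aq)]) / [Ce⁴⁺(aq)]^3.
Solving for the unknown gives log [Ce⁴⁺(aq)] = −2.215, so [Ce⁴⁺(aq)] ≈ 0.0061 M.

0.0061 M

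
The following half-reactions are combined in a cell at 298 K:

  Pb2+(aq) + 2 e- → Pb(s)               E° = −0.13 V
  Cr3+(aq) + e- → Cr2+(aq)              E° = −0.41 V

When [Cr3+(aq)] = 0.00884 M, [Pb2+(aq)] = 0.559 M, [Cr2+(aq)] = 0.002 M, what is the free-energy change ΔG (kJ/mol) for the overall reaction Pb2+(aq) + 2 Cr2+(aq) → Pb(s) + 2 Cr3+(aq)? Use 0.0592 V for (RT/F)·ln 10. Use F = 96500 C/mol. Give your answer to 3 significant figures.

−45.2 kJ/mol

The standard cell potential is −0.13 − (−0.41) = +0.28 V, with n = 2 electrons in the balanced equation.
Here Q = [Cr3+(aq)]^2 / ([Pb2+(aq)]·[Cr2+(aq)]^2) = 34.9 (log Q = 1.543), giving E = +0.28 − (0.0592/2)·(1.543) = +0.2343 V.
Then ΔG = −nFE = −2 × 96500 × +0.2343 J/mol = −45.2 kJ/mol.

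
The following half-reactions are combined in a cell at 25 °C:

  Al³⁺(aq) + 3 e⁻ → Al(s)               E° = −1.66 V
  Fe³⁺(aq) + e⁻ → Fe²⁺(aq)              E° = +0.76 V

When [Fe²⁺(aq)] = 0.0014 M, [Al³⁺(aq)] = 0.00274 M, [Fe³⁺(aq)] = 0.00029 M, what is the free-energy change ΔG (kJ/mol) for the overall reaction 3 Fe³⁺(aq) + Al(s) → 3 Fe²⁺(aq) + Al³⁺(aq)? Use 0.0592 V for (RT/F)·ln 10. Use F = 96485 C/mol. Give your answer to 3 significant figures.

−703 kJ/mol

E°cell = +0.76 − (−1.66) = +2.42 V; the balanced reaction transfers n = 3 electrons.
Q = ([Fe²⁺(aq)]^3·[Al³⁺(aq)]) / [Fe³⁺(aq)]^3 = 0.308, so log Q = −0.511 and E = +2.42 − (0.0592/3)(−0.511) = +2.4301 V.
Finally ΔG = −nFE = −(3)(96485 C/mol)(+2.4301 V) = −703 kJ/mol.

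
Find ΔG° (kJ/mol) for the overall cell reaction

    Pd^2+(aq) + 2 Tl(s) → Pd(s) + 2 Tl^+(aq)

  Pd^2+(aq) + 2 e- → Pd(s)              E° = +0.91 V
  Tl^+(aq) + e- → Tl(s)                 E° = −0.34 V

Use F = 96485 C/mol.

In the reaction as written Pd^2+(aq) is reduced, so the Pd²⁺/Pd couple is the cathode and Tl⁺/Tl is the anode.
E°cell = +0.91 − (−0.34) = +1.25 V; balancing electrons gives n = 2.
ΔG° = −nFE°cell = −(2)(96485)(+1.25) J/mol = −241 kJ/mol.

−241 kJ/mol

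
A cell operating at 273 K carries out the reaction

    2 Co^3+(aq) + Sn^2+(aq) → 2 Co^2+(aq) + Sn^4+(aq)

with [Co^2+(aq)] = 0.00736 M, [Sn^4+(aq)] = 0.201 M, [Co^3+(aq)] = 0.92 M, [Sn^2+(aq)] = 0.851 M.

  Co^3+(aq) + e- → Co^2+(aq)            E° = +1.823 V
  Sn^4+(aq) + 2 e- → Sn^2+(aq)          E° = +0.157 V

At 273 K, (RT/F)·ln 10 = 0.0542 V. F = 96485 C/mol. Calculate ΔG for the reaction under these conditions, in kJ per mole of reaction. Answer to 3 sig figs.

With Co³⁺/Co²⁺ reduced at the cathode, E°cell = +1.823 − (+0.157) = +1.666 V and n = 2.
Here Q = ([Co^2+(aq)]^2·[Sn^4+(aq)]) / ([Co^3+(aq)]^2·[Sn^2+(aq)]) = 1.51×10^−5 (log Q = −4.821), giving E = +1.666 − (0.0542/2)·(−4.821) = +1.7966 V.
Finally ΔG = −nFE = −(2)(96485 C/mol)(+1.7966 V) = −347 kJ/mol.

−347 kJ/mol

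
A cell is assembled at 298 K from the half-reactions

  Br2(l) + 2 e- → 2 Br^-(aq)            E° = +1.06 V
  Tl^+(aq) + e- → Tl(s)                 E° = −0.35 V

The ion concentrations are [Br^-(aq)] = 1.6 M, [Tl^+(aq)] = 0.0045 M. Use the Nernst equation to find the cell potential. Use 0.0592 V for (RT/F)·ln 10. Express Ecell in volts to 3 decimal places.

+1.537 V

Since E°(Br₂/Br⁻) > E°(Tl⁺/Tl), Br₂/Br⁻ serves as the cathode.
E°cell = E°cat − E°an = +1.06 − (−0.35) = +1.41 V; n = 2.
The balanced reaction is Br2(l) + 2 Tl(s) → 2 Br^-(aq) + 2 Tl^+(aq), so Q = [Br^-(aq)]^2·[Tl^+(aq)]^2 = 5.18×10^−5 and log Q = −4.285.
E = E° − (0.0592/n)·log Q = +1.41 − (0.0592/2)(−4.285) = +1.537 V.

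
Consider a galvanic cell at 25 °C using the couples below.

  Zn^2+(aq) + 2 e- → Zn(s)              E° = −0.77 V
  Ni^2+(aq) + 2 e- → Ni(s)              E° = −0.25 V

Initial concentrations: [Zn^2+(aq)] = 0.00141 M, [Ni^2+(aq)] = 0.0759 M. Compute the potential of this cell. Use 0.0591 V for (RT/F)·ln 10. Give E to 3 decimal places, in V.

Ni²⁺/Ni is reduced (cathode, E° = −0.25 V) and Zn²⁺/Zn is oxidized (anode).
E°cell = −0.25 − (−0.77) = +0.52 V, with n = 2 electrons transferred.
The balanced reaction is Ni^2+(aq) + Zn(s) → Ni(s) + Zn^2+(aq), so Q = [Zn^2+(aq)] / [Ni^2+(aq)] = 0.0186 and log Q = −1.731.
By the Nernst equation, E = +0.52 − (0.0591/2)·(−1.731) = +0.571 V.

+0.571 V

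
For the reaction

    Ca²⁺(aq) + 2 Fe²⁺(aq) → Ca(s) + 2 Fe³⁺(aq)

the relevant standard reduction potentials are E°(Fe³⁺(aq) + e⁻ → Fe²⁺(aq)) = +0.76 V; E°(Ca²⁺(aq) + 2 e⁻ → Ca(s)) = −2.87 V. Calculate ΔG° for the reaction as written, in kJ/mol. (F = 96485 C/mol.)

In the reaction as written Ca²⁺(aq) is reduced, so the Ca²⁺/Ca couple is the cathode and Fe³⁺/Fe²⁺ is the anode.
E°cell = −2.87 − (+0.76) = −3.63 V; balancing electrons gives n = 2.
ΔG° = −nFE°cell = −(2)(96485)(−3.63) J/mol = +700 kJ/mol.

+700 kJ/mol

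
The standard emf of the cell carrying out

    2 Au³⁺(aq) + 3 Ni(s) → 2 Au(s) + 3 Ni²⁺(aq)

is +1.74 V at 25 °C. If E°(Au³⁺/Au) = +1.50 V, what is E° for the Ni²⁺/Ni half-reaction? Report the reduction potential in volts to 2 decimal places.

−0.24 V

In the reaction as written the Au³⁺/Au couple is reduced (cathode) and Ni²⁺/Ni is oxidized (anode), so E°cell = E°(Au³⁺/Au) − E°(Ni²⁺/Ni).
E°(Ni²⁺/Ni) = E°(cathode) − E°cell = +1.50 − (+1.74) = −0.24 V.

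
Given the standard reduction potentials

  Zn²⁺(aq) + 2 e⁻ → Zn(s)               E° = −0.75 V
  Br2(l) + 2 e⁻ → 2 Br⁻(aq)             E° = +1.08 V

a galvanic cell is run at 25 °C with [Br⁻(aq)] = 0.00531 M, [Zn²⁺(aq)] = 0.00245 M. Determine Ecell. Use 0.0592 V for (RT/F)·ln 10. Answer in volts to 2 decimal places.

Br₂/Br⁻ is reduced (cathode, E° = +1.08 V) and Zn²⁺/Zn is oxidized (anode).
E°cell = +1.08 − (−0.75) = +1.83 V, with n = 2 electrons transferred.
Balancing gives Br2(l) + Zn(s) → 2 Br⁻(aq) + Zn²⁺(aq); hence Q = [Br⁻(aq)]^2·[Zn²⁺(aq)] = 6.91×10^−8 (log Q = −7.161).
E = E° − (0.0592/n)·log Q = +1.83 − (0.0592/2)(−7.161) = +2.04 V.

+2.04 V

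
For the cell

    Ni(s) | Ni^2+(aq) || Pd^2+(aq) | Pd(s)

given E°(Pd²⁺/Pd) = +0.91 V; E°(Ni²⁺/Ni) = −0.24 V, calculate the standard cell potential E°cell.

+1.15 V

By convention the left-hand electrode in cell notation is the anode (oxidation) and the right-hand electrode is the cathode (reduction).
E°cell = E°(right) − E°(left) = +0.91 − (−0.24) = +1.15 V.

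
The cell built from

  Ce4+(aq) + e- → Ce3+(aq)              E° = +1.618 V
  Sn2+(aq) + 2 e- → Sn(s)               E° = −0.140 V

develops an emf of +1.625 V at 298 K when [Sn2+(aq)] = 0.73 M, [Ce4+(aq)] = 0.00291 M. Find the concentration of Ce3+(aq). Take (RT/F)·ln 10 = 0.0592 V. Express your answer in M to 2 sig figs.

Ce⁴⁺/Ce³⁺ is the cathode (higher E°); E°cell = +1.618 − (−0.140) = +1.758 V with n = 2.
Since E = E° − (0.0592/n)·log Q, log Q = n(E° − E)/0.0592 = 4.493.
For 2 Ce4+(aq) + Sn(s) → 2 Ce3+(aq) + Sn2+(aq), the reaction quotient is Q = ([Ce3+(aq)]^2·[Sn2+(aq)]) / [Ce4+(aq)]^2.
Substituting the known concentrations and solving, log [Ce3+(aq)] = −0.221 and [Ce3+(aq)] = 0.60 M.

0.60 M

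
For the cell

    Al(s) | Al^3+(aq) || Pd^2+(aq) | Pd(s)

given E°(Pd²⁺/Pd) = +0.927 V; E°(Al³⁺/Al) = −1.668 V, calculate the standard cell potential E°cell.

By convention the left-hand electrode in cell notation is the anode (oxidation) and the right-hand electrode is the cathode (reduction).
E°cell = E°(right) − E°(left) = +0.927 − (−1.668) = +2.595 V.

+2.595 V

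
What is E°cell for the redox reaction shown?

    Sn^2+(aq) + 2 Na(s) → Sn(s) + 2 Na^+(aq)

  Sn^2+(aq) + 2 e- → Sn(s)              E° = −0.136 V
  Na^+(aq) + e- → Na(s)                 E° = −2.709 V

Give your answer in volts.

+2.573 V

Sn^2+(aq) gains electrons, so the Sn²⁺/Sn couple is the cathode; the Na⁺/Na couple is the anode.
E°cell = E°(cathode) − E°(anode) = −0.136 − (−2.709) = +2.573 V.
The positive value indicates the reaction is spontaneous as written.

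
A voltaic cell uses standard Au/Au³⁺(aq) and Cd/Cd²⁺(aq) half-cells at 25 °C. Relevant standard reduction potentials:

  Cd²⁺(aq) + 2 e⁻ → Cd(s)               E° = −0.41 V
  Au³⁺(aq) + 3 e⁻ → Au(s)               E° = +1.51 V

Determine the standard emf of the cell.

+1.92 V

The Au³⁺/Au couple has the higher E°, so Au ion is reduced (cathode) and Cd is oxidized (anode).
E°cell = E°(cathode) − E°(anode) = +1.51 − (−0.41) = +1.92 V.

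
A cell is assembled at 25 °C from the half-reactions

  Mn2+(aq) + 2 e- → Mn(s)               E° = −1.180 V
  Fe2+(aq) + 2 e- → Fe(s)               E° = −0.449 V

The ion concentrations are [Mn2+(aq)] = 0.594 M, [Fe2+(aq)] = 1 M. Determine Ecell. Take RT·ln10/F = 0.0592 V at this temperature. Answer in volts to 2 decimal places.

Since E°(Fe²⁺/Fe) > E°(Mn²⁺/Mn), Fe²⁺/Fe serves as the cathode.
The standard potential is −0.449 − (−1.180) = +0.731 V and the balanced reaction transfers n = 2 electrons.
The balanced reaction is Fe2+(aq) + Mn(s) → Fe(s) + Mn2+(aq), so Q = [Mn2+(aq)] / [Fe2+(aq)] = 0.594 and log Q = −0.226.
By the Nernst equation, E = +0.731 − (0.0592/2)·(−0.226) = +0.74 V.

+0.74 V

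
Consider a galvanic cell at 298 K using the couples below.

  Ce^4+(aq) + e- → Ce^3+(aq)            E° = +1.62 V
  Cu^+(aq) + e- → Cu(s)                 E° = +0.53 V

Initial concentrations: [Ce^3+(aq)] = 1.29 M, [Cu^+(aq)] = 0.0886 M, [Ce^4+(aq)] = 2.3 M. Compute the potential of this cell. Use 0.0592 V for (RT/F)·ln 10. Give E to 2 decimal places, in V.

Since E°(Ce⁴⁺/Ce³⁺) > E°(Cu⁺/Cu), Ce⁴⁺/Ce³⁺ serves as the cathode.
E°cell = E°cat − E°an = +1.62 − (+0.53) = +1.09 V; n = 1.
For the overall reaction Ce^4+(aq) + Cu(s) → Ce^3+(aq) + Cu^+(aq), Q = ([Ce^3+(aq)]·[Cu^+(aq)]) / [Ce^4+(aq)] = 0.0497, giving log Q = −1.304.
E = E° − (0.0592/n)·log Q = +1.09 − (0.0592/1)(−1.304) = +1.17 V.

+1.17 V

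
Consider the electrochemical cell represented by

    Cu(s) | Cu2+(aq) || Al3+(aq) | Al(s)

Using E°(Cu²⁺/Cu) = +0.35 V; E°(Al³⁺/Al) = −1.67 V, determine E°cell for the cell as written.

−2.02 V

By convention the left-hand electrode in cell notation is the anode (oxidation) and the right-hand electrode is the cathode (reduction).
E°cell = E°(right) − E°(left) = −1.67 − (+0.35) = −2.02 V.
The negative sign shows that, as written, the cell would require an external voltage to drive the reaction.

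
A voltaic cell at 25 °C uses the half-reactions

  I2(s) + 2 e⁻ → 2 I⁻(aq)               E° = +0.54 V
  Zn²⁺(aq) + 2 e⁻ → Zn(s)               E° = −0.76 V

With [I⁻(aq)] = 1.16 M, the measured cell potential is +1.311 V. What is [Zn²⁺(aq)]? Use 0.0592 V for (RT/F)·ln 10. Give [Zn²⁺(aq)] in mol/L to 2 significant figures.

0.32 M

The I₂/I⁻ couple has the larger reduction potential, so it is the cathode: E°cell = +0.54 − (−0.76) = +1.30 V and n = 2.
From the Nernst equation, log Q = n(E° − E)/0.0592 = 2·(+1.30 − (+1.311))/0.0592 = −0.372.
The balanced reaction is I2(s) + Zn(s) → 2 I⁻(aq) + Zn²⁺(aq), so Q = [I⁻(aq)]^2·[Zn²⁺(aq)].
Isolating [Zn²⁺(aq)] in Q = 10^{−0.372} yields log [Zn²⁺(aq)] = −0.501, i.e. 0.32 M.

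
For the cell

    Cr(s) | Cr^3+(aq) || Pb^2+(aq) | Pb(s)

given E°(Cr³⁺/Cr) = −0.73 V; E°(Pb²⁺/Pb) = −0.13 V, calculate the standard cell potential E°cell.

+0.60 V

By convention the left-hand electrode in cell notation is the anode (oxidation) and the right-hand electrode is the cathode (reduction).
E°cell = E°(right) − E°(left) = −0.13 − (−0.73) = +0.60 V.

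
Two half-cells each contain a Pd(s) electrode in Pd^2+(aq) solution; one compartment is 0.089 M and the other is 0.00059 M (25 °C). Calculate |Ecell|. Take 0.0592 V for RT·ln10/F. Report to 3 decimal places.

0.064 V

For a concentration cell E°cell = 0, since both electrodes use the same couple.
The compartment with the higher Pd^2+(aq) concentration (0.089 M) acts as the cathode; ions are reduced there and produced at the dilute (0.00059 M) anode.
With n = 2, Ecell = −(0.0592/2)·log([dilute]/[conc]) = −(0.0592/2)·log(0.00059/0.089) = +0.064 V.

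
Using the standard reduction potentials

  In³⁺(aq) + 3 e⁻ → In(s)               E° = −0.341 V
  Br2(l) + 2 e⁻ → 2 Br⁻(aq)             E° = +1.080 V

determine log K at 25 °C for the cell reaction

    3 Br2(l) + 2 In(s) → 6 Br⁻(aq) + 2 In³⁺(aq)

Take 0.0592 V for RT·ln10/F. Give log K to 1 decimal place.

The Br₂/Br⁻ couple is reduced (cathode); E°cell = +1.080 − (−0.341) = +1.421 V with n = 6.
At equilibrium E = 0, so log K = nE°cell / 0.0592 = (6)(+1.421) / 0.0592 = 144.0.

log K = 144.0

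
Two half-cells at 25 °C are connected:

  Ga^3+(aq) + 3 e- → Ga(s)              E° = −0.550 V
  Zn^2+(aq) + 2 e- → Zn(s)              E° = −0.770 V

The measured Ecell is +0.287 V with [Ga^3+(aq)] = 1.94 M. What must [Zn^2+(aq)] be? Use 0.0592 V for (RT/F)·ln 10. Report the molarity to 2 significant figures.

The Ga³⁺/Ga couple has the larger reduction potential, so it is the cathode: E°cell = −0.550 − (−0.770) = +0.220 V and n = 6.
From the Nernst equation, log Q = n(E° − E)/0.0592 = 6·(+0.220 − (+0.287))/0.0592 = −6.791.
Balancing electrons gives 2 Ga^3+(aq) + 3 Zn(s) → 2 Ga(s) + 3 Zn^2+(aq); thus Q = [Zn^2+(aq)]^3 / [Ga^3+(aq)]^2.
Isolating [Zn^2+(aq)] in Q = 10^{−6.791} yields log [Zn^2+(aq)] = −2.072, i.e. 0.0085 M.

0.0085 M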